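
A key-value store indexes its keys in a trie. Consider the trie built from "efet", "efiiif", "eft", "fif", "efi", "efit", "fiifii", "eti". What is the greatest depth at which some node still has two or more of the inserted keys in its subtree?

3

The deepest shared node is where two words last agree before diverging.
e.g. "efi" and "efiiif" share the prefix "efi" of length 3; no pair shares a longer one.
Longest shared-prefix length: 3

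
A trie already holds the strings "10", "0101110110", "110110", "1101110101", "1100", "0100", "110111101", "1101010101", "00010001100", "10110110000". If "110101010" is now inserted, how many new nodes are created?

0

"110101010" is already a full path in the trie; only an end-marker is added.
No new nodes are needed: 0.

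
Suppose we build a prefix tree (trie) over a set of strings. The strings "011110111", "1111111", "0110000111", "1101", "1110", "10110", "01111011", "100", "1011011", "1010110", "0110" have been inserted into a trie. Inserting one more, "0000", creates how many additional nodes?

3

The longest prefix of "0000" already in the trie is "0" (length 1).
So 4 − 1 = 3 new nodes.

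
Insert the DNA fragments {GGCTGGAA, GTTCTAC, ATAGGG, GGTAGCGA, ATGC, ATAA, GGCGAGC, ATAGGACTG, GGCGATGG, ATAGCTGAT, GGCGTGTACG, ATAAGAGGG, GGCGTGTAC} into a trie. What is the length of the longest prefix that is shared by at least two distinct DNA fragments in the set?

9

Look for the deepest trie node that still has at least two words in its subtree.
e.g. "GGCGTGTAC" and "GGCGTGTACG" share the prefix "GGCGTGTAC" of length 9; no pair shares a longer one.
Longest shared-prefix length: 9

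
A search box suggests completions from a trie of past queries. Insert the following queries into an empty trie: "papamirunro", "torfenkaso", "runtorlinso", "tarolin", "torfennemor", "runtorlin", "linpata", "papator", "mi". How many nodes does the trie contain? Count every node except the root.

55

Count nodes per top-level branch (shared prefixes stored once):
  'l'-branch (linpata): 7 nodes
  'm'-branch (mi): 2 nodes
  'p'-branch (papamirunro, papator): 14 nodes
  'r'-branch (runtorlin, runtorlinso): 11 nodes
  't'-branch (tarolin, torfenkaso, torfennemor): 21 nodes
Sum: 55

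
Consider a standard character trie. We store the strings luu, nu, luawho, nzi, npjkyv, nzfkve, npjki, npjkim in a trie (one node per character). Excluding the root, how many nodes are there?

Trie structure (* marks end of a word):
(root)
├─ l
│  └─ u
│     ├─ a
│     │  └─ w
│     │     └─ h
│     │        └─ o *
│     └─ u *
└─ n
   ├─ p
   │  └─ j
   │     └─ k
   │        ├─ i *
   │        │  └─ m *
   │        └─ y
   │           └─ v *
   ├─ u *
   └─ z
      ├─ f
      │  └─ k
      │     └─ v
      │        └─ e *
      └─ i *
Counting every labelled node above: 22.

22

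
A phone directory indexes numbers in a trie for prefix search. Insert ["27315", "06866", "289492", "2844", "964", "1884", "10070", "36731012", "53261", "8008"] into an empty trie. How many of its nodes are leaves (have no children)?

A leaf is a node with no children — equivalently, the end of a word that is not a proper prefix of any other stored word.
Those words: "06866", "10070", "1884", "27315", "2844", "289492", "36731012", "53261", "8008", "964"
Leaf count: 10

10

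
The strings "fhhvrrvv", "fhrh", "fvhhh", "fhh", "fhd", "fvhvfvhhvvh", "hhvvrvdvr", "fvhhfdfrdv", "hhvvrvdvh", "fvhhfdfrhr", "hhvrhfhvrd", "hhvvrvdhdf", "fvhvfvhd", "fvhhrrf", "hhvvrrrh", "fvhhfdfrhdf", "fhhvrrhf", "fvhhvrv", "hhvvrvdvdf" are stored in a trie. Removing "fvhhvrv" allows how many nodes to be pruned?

Walk "fvhhvrv" from the leaf back toward the root, removing each node that no remaining word uses.
The suffix "vrv" (3 nodes) is used only by "fvhhvrv"; the node for "fvhh" still has the child "h", so pruning stops there.
Nodes removed: 3

3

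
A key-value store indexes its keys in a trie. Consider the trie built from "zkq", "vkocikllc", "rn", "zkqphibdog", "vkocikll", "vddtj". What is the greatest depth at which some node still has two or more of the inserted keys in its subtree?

Equivalently: take the maximum, over all pairs, of their longest common prefix length.
e.g. "vkocikll" and "vkocikllc" share the prefix "vkocikll" of length 8; no pair shares a longer one.
Longest shared-prefix length: 8

8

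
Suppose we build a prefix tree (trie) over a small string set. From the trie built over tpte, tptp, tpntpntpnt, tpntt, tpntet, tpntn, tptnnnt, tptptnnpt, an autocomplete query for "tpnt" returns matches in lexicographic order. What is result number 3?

Filter for "tpnt…" and sort: "tpntet", "tpntn", "tpntpntpnt", "tpntt"
The 3rd is tpntpntpnt.

tpntpntpnt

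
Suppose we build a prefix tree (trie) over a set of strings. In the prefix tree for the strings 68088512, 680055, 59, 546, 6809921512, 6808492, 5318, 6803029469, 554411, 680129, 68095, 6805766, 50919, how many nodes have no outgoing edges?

13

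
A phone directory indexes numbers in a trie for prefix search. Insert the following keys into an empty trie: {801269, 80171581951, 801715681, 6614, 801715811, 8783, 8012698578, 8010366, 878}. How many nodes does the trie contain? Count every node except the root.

33

Insert word by word; a character creates a node only if that edge doesn't already exist:
  "801269" → 6 new (8, 0, 1, 2, 6, 9)
  "80171581951" → prefix "801" already present; 8 new (7, 1, 5, 8, 1, 9, 5, 1)
  "801715681" → prefix "801715" already present; 3 new (6, 8, 1)
  "6614" → 4 new (6, 6, 1, 4)
  "801715811" → prefix "80171581" already present; 1 new (1)
  "8783" → prefix "8" already present; 3 new (7, 8, 3)
  "8012698578" → prefix "801269" already present; 4 new (8, 5, 7, 8)
  "8010366" → prefix "801" already present; 4 new (0, 3, 6, 6)
  "878" → prefix "878" already present; 0 new (none)
Total nodes = 6 + 8 + 3 + 4 + 1 + 3 + 4 + 4 + 0 = 33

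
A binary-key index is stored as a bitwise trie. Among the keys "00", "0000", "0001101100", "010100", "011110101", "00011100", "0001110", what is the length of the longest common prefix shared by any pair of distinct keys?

7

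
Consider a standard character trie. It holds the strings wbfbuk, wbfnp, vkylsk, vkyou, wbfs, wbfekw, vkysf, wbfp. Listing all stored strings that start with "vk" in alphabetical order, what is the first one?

vkylsk

DFS of the "vk" subtree visits, in order: "vkylsk", "vkyou", "vkysf"
The 1st is vkylsk.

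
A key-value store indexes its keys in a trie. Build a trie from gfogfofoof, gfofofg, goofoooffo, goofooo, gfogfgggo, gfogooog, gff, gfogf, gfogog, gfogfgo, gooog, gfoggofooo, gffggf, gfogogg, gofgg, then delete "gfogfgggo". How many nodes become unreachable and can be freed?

3

Walk "gfogfgggo" from the leaf back toward the root, removing each node that no remaining word uses.
The suffix "ggo" (3 nodes) is used only by "gfogfgggo"; the node for "gfogfg" still has the child "o", so pruning stops there.
Nodes removed: 3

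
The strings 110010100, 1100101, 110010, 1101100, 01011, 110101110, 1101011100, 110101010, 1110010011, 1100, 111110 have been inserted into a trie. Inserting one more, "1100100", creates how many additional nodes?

"110010" is already a path in the trie; the remaining "0" must be added.
New nodes needed: |"1100100"| − 6 = 7 − 6 = 1.

1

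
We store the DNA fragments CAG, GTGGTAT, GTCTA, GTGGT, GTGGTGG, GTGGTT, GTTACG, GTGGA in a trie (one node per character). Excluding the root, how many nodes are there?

21

Trace insertions, counting only characters that open a new branch:
  "CAG" → 3 new (C, A, G)
  "GTGGTAT" → 7 new (G, T, G, G, T, A, T)
  "GTCTA" → prefix "GT" already present; 3 new (C, T, A)
  "GTGGT" → prefix "GTGGT" already present; 0 new (none)
  "GTGGTGG" → prefix "GTGGT" already present; 2 new (G, G)
  "GTGGTT" → prefix "GTGGT" already present; 1 new (T)
  "GTTACG" → prefix "GT" already present; 4 new (T, A, C, G)
  "GTGGA" → prefix "GTGG" already present; 1 new (A)
Total nodes = 3 + 7 + 3 + 0 + 2 + 1 + 4 + 1 = 21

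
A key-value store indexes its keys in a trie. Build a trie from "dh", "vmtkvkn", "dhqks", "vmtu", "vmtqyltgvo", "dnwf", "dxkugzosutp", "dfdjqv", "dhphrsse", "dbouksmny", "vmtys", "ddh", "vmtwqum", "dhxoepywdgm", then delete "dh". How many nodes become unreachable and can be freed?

0

Walk "dh" from the leaf back toward the root, removing each node that no remaining word uses.
Every node on "dh" is still needed (e.g. by "dhqks"), so nothing is freed.
Nodes removed: 0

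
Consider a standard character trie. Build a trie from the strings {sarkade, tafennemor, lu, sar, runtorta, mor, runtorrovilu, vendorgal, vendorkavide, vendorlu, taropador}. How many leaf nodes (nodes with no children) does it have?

A leaf is a node with no children — equivalently, the end of a word that is not a proper prefix of any other stored word.
Those words: "lu", "mor", "runtorrovilu", "runtorta", "sarkade", "tafennemor", "taropador", "vendorgal", "vendorkavide", "vendorlu"
Leaf count: 10

10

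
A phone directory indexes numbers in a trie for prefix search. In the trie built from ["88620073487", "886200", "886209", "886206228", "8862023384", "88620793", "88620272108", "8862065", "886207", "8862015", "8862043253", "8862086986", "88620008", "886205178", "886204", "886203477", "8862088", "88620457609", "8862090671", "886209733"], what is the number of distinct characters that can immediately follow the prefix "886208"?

The children of the "886208" node are the distinct next characters among strings starting with "886208".
Distinct next characters after "886208": 6, 8.
That node has 2 child edges.

2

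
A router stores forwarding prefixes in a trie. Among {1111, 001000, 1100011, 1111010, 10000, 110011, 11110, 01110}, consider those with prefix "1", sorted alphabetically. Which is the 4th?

1111

DFS of the "1" subtree visits, in order: "10000", "1100011", "110011", "1111", "11110", "1111010"
Position 4: 1111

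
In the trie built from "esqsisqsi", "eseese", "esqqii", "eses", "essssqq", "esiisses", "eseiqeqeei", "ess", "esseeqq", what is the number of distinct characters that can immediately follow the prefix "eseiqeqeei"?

The children of the "eseiqeqeei" node are the distinct next characters among strings starting with "eseiqeqeei".
No stored string extends past "eseiqeqeei".
That node has 0 child edges.

0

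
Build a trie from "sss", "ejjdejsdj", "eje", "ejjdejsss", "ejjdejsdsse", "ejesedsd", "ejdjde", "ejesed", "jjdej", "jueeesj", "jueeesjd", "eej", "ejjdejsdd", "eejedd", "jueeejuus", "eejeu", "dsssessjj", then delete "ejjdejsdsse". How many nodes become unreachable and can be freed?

After clearing the end-marker at "ejjdejsdsse", prune upward until reaching a node still needed by another word.
The suffix "sse" (3 nodes) is used only by "ejjdejsdsse"; the node for "ejjdejsd" still has the child "j", so pruning stops there.
Nodes removed: 3

3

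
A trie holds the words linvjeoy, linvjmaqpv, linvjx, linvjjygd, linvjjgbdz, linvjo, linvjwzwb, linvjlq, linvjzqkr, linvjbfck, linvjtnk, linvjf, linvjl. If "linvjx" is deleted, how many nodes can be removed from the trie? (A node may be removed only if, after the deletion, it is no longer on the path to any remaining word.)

1

After clearing the end-marker at "linvjx", prune upward until reaching a node still needed by another word.
The suffix "x" (1 node) is used only by "linvjx"; the node for "linvj" still has the child "e", so pruning stops there.
Nodes removed: 1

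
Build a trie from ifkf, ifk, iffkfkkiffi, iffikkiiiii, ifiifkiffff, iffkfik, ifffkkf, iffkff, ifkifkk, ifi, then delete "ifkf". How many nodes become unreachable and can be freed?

1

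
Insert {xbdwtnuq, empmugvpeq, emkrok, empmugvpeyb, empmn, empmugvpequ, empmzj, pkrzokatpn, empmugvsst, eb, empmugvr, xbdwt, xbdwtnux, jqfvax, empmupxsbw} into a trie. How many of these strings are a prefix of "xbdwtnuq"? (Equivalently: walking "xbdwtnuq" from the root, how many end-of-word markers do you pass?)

Walk "xbdwtnuq" from the root; an end-of-word marker is hit whenever a stored word is a prefix of "xbdwtnuq".
Prefixes of the query that are stored words: "xbdwt", "xbdwtnuq"
Count: 2

2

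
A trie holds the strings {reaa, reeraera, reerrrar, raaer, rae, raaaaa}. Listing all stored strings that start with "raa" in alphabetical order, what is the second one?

raaer

Words with prefix "raa", in lexicographic order: "raaaaa", "raaer"
Position 2: raaer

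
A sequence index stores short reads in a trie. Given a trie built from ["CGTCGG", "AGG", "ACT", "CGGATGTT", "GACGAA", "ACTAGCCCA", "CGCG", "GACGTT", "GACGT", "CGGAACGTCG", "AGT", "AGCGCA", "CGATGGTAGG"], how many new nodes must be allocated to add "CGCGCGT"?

3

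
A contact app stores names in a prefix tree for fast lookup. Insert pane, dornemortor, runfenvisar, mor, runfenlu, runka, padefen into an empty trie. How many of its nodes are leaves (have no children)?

7

Leaves are exactly the stored words that no other stored word extends.
Those words: "dornemortor", "mor", "padefen", "pane", "runfenlu", "runfenvisar", "runka"
Leaf count: 7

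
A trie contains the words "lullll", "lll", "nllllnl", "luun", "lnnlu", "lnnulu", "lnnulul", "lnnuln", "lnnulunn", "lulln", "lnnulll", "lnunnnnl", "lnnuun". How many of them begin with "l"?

Traverse to the node for "l", then collect every word in that subtree.
Matches: "lll", "lnnlu", "lnnulll", "lnnuln", "lnnulu", "lnnulul", "lnnulunn", "lnnuun", "lnunnnnl", "lullll", "lulln", "luun"
Count: 12

12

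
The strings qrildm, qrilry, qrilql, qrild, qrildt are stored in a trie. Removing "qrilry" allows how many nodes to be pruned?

2

Walk "qrilry" from the leaf back toward the root, removing each node that no remaining word uses.
The suffix "ry" (2 nodes) is used only by "qrilry"; the node for "qril" still has the child "d", so pruning stops there.
Nodes removed: 2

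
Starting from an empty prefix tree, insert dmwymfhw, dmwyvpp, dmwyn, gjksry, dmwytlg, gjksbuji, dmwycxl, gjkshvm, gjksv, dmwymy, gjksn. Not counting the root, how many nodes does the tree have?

34

For each word, the new-node count is its length minus the longest prefix already in the trie:
  "dmwymfhw" → 8 new (d, m, w, y, m, f, h, w)
  "dmwyvpp" → prefix "dmwy" already present; 3 new (v, p, p)
  "dmwyn" → prefix "dmwy" already present; 1 new (n)
  "gjksry" → 6 new (g, j, k, s, r, y)
  "dmwytlg" → prefix "dmwy" already present; 3 new (t, l, g)
  "gjksbuji" → prefix "gjks" already present; 4 new (b, u, j, i)
  "dmwycxl" → prefix "dmwy" already present; 3 new (c, x, l)
  "gjkshvm" → prefix "gjks" already present; 3 new (h, v, m)
  "gjksv" → prefix "gjks" already present; 1 new (v)
  "dmwymy" → prefix "dmwym" already present; 1 new (y)
  "gjksn" → prefix "gjks" already present; 1 new (n)
Total nodes = 8 + 3 + 1 + 6 + 3 + 4 + 3 + 3 + 1 + 1 + 1 = 34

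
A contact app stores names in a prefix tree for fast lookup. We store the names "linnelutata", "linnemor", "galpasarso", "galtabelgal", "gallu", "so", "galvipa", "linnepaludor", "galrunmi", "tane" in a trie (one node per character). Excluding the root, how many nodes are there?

Count nodes per top-level branch (shared prefixes stored once):
  'g'-branch (gallu, galpasarso, galrunmi, galtabelgal, galvipa): 29 nodes
  'l'-branch (linnelutata, linnemor, linnepaludor): 21 nodes
  's'-branch (so): 2 nodes
  't'-branch (tane): 4 nodes
Sum: 56

56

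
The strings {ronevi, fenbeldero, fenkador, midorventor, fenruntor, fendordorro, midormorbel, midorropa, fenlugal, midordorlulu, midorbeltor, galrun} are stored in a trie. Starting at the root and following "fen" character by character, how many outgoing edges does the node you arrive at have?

Walk "fen" from the root, arriving at one node.
Distinct next characters after "fen": b, d, k, l, r.
That node has 5 child edges.

5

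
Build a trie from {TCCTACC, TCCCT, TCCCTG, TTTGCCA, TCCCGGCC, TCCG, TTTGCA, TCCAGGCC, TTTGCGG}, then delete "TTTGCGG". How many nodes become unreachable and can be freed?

2

A node on "TTTGCGG"'s path can go only if nothing else ends at it or branches off below it.
The suffix "GG" (2 nodes) is used only by "TTTGCGG"; the node for "TTTGC" still has the child "C", so pruning stops there.
Nodes removed: 2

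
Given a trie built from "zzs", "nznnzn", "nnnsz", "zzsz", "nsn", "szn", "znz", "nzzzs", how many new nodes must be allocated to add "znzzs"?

2

"znz" is already a path in the trie; the remaining "zs" must be added.
New nodes needed: |"znzzs"| − 3 = 5 − 3 = 2.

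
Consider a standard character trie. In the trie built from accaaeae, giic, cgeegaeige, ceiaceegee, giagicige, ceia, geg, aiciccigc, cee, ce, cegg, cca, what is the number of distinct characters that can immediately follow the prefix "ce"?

Follow the path "ce" to its node, then look at its outgoing edges.
Characters that immediately follow "ce" among the stored strings: {e, g, i}.
That node has 3 child edges.

3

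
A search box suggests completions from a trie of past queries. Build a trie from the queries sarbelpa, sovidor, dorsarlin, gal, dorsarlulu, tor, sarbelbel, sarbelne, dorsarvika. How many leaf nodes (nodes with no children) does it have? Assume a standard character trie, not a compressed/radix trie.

9

Leaves are exactly the stored words that no other stored word extends.
Those words: "dorsarlin", "dorsarlulu", "dorsarvika", "gal", "sarbelbel", "sarbelne", "sarbelpa", "sovidor", "tor"
Leaf count: 9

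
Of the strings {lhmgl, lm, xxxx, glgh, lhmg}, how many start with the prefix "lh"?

Filter for entries beginning with "lh":
Words under "lh": lhmg, lhmgl
Count: 2

2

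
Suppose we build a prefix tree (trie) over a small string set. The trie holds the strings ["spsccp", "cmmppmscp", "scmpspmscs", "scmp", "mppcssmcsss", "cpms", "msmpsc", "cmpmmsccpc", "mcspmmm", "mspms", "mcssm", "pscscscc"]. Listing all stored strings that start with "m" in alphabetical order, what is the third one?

Words with prefix "m", in lexicographic order: "mcspmmm", "mcssm", "mppcssmcsss", "msmpsc", "mspms"
Position 3: mppcssmcsss

mppcssmcsss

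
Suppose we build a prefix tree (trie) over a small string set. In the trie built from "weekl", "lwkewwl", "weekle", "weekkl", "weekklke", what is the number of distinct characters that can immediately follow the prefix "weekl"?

The children of the "weekl" node are the distinct next characters among strings starting with "weekl".
Characters that immediately follow "weekl" among the stored strings: {e}.
That node has 1 child edge.

1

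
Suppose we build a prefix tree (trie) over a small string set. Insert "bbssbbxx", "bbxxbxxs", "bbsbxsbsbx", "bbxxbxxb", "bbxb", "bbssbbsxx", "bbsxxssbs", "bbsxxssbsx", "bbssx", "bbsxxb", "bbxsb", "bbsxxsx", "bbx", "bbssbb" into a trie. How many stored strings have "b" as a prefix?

Filter for entries beginning with "b":
Matches: "bbsbxsbsbx", "bbssbb", "bbssbbsxx", "bbssbbxx", "bbssx", "bbsxxb", "bbsxxssbs", "bbsxxssbsx", "bbsxxsx", "bbx", "bbxb", "bbxsb", "bbxxbxxb", "bbxxbxxs"
Count: 14

14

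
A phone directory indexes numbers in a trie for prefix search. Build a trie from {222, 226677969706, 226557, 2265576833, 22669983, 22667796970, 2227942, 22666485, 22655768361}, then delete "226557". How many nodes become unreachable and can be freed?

0

Walk "226557" from the leaf back toward the root, removing each node that no remaining word uses.
Every node on "226557" is still needed (e.g. by "2265576833"), so nothing is freed.
Nodes removed: 0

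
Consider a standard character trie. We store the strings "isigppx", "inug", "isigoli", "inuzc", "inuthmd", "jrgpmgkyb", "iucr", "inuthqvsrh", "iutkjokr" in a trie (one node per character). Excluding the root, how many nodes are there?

Count nodes per top-level branch (shared prefixes stored once):
  'i'-branch (inug, inuthmd, inuthqvsrh, inuzc, isigoli, isigppx, iucr, iutkjokr): 33 nodes
  'j'-branch (jrgpmgkyb): 9 nodes
Sum: 42

42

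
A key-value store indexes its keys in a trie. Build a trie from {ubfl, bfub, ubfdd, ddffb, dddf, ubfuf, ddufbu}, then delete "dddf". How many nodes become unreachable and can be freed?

2

A node on "dddf"'s path can go only if nothing else ends at it or branches off below it.
The suffix "df" (2 nodes) is used only by "dddf"; the node for "dd" still has the child "f", so pruning stops there.
Nodes removed: 2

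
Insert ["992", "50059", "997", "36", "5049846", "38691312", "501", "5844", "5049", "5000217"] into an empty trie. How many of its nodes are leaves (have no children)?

A leaf is a node with no children — equivalently, the end of a word that is not a proper prefix of any other stored word.
Those words: "36", "38691312", "5000217", "50059", "501", "5049846", "5844", "992", "997"
Leaf count: 9

9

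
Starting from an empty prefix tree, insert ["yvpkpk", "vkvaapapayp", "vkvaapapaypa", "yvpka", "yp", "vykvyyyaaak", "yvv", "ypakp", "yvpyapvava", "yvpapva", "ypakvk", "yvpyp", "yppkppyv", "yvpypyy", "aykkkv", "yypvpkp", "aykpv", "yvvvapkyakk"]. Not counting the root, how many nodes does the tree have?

78

For each word, the new-node count is its length minus the longest prefix already in the trie:
  "yvpkpk" → 6 new (y, v, p, k, p, k)
  "vkvaapapayp" → 11 new (v, k, v, a, a, p, a, p, a, y, p)
  "vkvaapapaypa" → prefix "vkvaapapayp" already present; 1 new (a)
  "yvpka" → prefix "yvpk" already present; 1 new (a)
  "yp" → prefix "y" already present; 1 new (p)
  "vykvyyyaaak" → prefix "v" already present; 10 new (y, k, v, y, y, y, a, a, a, k)
  "yvv" → prefix "yv" already present; 1 new (v)
  "ypakp" → prefix "yp" already present; 3 new (a, k, p)
  "yvpyapvava" → prefix "yvp" already present; 7 new (y, a, p, v, a, v, a)
  "yvpapva" → prefix "yvp" already present; 4 new (a, p, v, a)
  "ypakvk" → prefix "ypak" already present; 2 new (v, k)
  "yvpyp" → prefix "yvpy" already present; 1 new (p)
  "yppkppyv" → prefix "yp" already present; 6 new (p, k, p, p, y, v)
  "yvpypyy" → prefix "yvpyp" already present; 2 new (y, y)
  "aykkkv" → 6 new (a, y, k, k, k, v)
  "yypvpkp" → prefix "y" already present; 6 new (y, p, v, p, k, p)
  "aykpv" → prefix "ayk" already present; 2 new (p, v)
  "yvvvapkyakk" → prefix "yvv" already present; 8 new (v, a, p, k, y, a, k, k)
Total nodes = 6 + 11 + 1 + 1 + 1 + 10 + 1 + 3 + 7 + 4 + 2 + 1 + 6 + 2 + 6 + 6 + 2 + 8 = 78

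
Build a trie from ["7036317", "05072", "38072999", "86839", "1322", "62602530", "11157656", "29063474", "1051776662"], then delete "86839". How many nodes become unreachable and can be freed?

5

Walk "86839" from the leaf back toward the root, removing each node that no remaining word uses.
No other word shares any prefix with "86839", so all 5 of its nodes go.
Nodes removed: 5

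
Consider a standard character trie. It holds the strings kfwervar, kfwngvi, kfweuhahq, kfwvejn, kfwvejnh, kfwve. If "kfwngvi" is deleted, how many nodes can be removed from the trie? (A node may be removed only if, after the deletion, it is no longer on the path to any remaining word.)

4

After clearing the end-marker at "kfwngvi", prune upward until reaching a node still needed by another word.
The suffix "ngvi" (4 nodes) is used only by "kfwngvi"; the node for "kfw" still has the child "e", so pruning stops there.
Nodes removed: 4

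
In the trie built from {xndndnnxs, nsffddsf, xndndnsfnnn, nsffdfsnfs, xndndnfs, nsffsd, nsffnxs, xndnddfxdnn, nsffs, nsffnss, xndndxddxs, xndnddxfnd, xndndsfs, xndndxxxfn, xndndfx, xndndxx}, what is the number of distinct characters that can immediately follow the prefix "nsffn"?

2

The children of the "nsffn" node are the distinct next characters among strings starting with "nsffn".
Distinct next characters after "nsffn": s, x.
That node has 2 child edges.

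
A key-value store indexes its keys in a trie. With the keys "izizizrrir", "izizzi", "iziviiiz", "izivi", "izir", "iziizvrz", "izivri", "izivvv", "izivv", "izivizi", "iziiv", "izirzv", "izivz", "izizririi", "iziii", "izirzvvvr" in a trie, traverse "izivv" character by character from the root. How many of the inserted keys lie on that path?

Check each prefix of "izivv" against the stored set — each match is an end-marker on the path.
Prefixes of the query that are stored words: "izivv"
Count: 1

1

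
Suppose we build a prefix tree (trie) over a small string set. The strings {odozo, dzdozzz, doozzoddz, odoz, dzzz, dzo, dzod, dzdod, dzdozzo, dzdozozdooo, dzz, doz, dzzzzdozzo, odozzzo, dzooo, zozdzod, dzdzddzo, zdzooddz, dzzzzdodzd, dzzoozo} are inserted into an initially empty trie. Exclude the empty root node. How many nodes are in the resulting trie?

70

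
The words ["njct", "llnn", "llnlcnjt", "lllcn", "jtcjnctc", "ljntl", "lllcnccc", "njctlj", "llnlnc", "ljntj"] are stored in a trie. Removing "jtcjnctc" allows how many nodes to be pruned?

A node on "jtcjnctc"'s path can go only if nothing else ends at it or branches off below it.
No other word shares any prefix with "jtcjnctc", so all 8 of its nodes go.
Nodes removed: 8

8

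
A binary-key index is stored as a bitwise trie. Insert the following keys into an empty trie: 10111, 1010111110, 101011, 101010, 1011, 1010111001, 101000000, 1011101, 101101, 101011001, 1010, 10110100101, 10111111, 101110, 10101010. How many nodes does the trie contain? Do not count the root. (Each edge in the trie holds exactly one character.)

Insert word by word; a character creates a node only if that edge doesn't already exist:
  "10111" → 5 new (1, 0, 1, 1, 1)
  "1010111110" → prefix "101" already present; 7 new (0, 1, 1, 1, 1, 1, 0)
  "101011" → prefix "101011" already present; 0 new (none)
  "101010" → prefix "10101" already present; 1 new (0)
  "1011" → prefix "1011" already present; 0 new (none)
  "1010111001" → prefix "1010111" already present; 3 new (0, 0, 1)
  "101000000" → prefix "1010" already present; 5 new (0, 0, 0, 0, 0)
  "1011101" → prefix "10111" already present; 2 new (0, 1)
  "101101" → prefix "1011" already present; 2 new (0, 1)
  "101011001" → prefix "101011" already present; 3 new (0, 0, 1)
  "1010" → prefix "1010" already present; 0 new (none)
  "10110100101" → prefix "101101" already present; 5 new (0, 0, 1, 0, 1)
  "10111111" → prefix "10111" already present; 3 new (1, 1, 1)
  "101110" → prefix "101110" already present; 0 new (none)
  "10101010" → prefix "101010" already present; 2 new (1, 0)
Total nodes = 5 + 7 + 0 + 1 + 0 + 3 + 5 + 2 + 2 + 3 + 0 + 5 + 3 + 0 + 2 = 38

38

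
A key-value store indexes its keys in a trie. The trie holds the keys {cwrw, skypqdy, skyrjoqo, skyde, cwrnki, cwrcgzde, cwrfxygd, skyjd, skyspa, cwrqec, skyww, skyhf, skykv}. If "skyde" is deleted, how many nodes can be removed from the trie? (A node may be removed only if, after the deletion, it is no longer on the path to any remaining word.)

2

Walk "skyde" from the leaf back toward the root, removing each node that no remaining word uses.
The suffix "de" (2 nodes) is used only by "skyde"; the node for "sky" still has the child "p", so pruning stops there.
Nodes removed: 2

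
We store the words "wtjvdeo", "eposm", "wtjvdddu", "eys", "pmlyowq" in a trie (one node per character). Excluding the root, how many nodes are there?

24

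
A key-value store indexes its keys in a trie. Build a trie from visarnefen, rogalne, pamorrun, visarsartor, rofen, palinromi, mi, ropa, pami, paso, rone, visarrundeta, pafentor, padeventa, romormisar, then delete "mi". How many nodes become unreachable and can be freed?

After clearing the end-marker at "mi", prune upward until reaching a node still needed by another word.
No other word shares any prefix with "mi", so all 2 of its nodes go.
Nodes removed: 2

2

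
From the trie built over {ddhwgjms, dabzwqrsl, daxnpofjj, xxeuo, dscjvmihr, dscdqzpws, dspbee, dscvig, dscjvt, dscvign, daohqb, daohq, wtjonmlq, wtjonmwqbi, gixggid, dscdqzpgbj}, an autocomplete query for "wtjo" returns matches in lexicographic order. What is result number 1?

wtjonmlq

Filter for "wtjo…" and sort: "wtjonmlq", "wtjonmwqbi"
Position 1: wtjonmlq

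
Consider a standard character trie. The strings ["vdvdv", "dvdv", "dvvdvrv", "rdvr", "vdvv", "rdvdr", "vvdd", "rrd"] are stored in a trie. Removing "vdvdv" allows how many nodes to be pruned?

2

Walk "vdvdv" from the leaf back toward the root, removing each node that no remaining word uses.
The suffix "dv" (2 nodes) is used only by "vdvdv"; the node for "vdv" still has the child "v", so pruning stops there.
Nodes removed: 2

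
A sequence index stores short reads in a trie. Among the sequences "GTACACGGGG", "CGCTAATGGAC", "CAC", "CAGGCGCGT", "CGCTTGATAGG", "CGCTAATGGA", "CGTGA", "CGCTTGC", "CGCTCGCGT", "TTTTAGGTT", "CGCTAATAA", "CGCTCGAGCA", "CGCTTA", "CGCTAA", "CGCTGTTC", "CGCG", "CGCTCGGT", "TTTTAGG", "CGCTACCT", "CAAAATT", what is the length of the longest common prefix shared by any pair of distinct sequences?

Equivalently: take the maximum, over all pairs, of their longest common prefix length.
"CGCTAATGGA" and "CGCTAATGGAC" agree on "CGCTAATGGA" (10 characters) before diverging; nothing deeper is shared.
Longest shared-prefix length: 10

10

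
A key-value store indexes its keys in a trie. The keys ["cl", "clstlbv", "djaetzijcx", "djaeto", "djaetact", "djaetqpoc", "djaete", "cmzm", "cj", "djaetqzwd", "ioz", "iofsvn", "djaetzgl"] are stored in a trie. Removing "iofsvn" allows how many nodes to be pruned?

After clearing the end-marker at "iofsvn", prune upward until reaching a node still needed by another word.
The suffix "fsvn" (4 nodes) is used only by "iofsvn"; the node for "io" still has the child "z", so pruning stops there.
Nodes removed: 4

4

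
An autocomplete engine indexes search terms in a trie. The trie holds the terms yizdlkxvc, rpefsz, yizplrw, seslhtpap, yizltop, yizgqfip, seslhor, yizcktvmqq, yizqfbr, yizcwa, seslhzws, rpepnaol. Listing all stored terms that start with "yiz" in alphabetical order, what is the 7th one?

Filter for "yiz…" and sort: "yizcktvmqq", "yizcwa", "yizdlkxvc", "yizgqfip", "yizltop", "yizplrw", "yizqfbr"
Position 7: yizqfbr

yizqfbr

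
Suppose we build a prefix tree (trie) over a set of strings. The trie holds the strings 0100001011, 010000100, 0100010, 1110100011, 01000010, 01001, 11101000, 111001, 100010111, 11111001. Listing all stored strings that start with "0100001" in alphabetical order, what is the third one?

0100001011

Filter for "0100001…" and sort: "01000010", "010000100", "0100001011"
The 3rd is 0100001011.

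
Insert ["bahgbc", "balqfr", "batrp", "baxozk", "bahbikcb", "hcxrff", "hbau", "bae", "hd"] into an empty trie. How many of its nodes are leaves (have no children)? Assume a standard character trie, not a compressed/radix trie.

9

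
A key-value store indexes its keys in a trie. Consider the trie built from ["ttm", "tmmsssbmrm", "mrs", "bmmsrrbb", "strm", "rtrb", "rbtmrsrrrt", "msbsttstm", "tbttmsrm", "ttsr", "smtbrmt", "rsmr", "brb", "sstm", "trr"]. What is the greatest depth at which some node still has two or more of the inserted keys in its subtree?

2

Equivalently: take the maximum, over all pairs, of their longest common prefix length.
"ttm" and "ttsr" agree on "tt" (2 characters) before diverging; nothing deeper is shared.
Longest shared-prefix length: 2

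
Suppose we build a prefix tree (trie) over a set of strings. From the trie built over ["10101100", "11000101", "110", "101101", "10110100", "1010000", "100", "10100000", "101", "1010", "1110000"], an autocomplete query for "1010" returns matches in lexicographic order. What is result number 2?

Words with prefix "1010", in lexicographic order: "1010", "1010000", "10100000", "10101100"
Position 2: 1010000

1010000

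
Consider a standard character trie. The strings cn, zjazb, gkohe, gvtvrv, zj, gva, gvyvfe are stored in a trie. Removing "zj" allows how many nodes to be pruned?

0

A node on "zj"'s path can go only if nothing else ends at it or branches off below it.
Every node on "zj" is still needed (e.g. by "zjazb"), so nothing is freed.
Nodes removed: 0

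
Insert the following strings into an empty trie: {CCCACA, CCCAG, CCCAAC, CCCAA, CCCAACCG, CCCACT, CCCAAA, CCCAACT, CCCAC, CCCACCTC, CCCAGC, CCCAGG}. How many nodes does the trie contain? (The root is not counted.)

Trace insertions, counting only characters that open a new branch:
  "CCCACA" → 6 new (C, C, C, A, C, A)
  "CCCAG" → prefix "CCCA" already present; 1 new (G)
  "CCCAAC" → prefix "CCCA" already present; 2 new (A, C)
  "CCCAA" → prefix "CCCAA" already present; 0 new (none)
  "CCCAACCG" → prefix "CCCAAC" already present; 2 new (C, G)
  "CCCACT" → prefix "CCCAC" already present; 1 new (T)
  "CCCAAA" → prefix "CCCAA" already present; 1 new (A)
  "CCCAACT" → prefix "CCCAAC" already present; 1 new (T)
  "CCCAC" → prefix "CCCAC" already present; 0 new (none)
  "CCCACCTC" → prefix "CCCAC" already present; 3 new (C, T, C)
  "CCCAGC" → prefix "CCCAG" already present; 1 new (C)
  "CCCAGG" → prefix "CCCAG" already present; 1 new (G)
Total nodes = 6 + 1 + 2 + 0 + 2 + 1 + 1 + 1 + 0 + 3 + 1 + 1 = 19

19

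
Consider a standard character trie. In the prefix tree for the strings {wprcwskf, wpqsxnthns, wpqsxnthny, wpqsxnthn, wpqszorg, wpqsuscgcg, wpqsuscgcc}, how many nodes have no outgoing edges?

6

Leaves are exactly the stored words that no other stored word extends.
Those words: "wpqsuscgcc", "wpqsuscgcg", "wpqsxnthns", "wpqsxnthny", "wpqszorg", "wprcwskf"
Leaf count: 6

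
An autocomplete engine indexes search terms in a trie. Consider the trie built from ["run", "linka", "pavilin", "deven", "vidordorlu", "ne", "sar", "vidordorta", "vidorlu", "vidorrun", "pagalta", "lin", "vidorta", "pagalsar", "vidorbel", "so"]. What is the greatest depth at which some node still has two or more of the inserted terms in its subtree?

The deepest shared node is where two words last agree before diverging.
e.g. "vidordorlu" and "vidordorta" share the prefix "vidordor" of length 8; no pair shares a longer one.
Longest shared-prefix length: 8

8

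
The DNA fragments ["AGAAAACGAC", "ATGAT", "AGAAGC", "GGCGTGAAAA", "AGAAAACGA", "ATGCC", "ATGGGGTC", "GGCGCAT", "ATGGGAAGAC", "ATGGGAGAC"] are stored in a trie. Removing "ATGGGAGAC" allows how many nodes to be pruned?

3

After clearing the end-marker at "ATGGGAGAC", prune upward until reaching a node still needed by another word.
The suffix "GAC" (3 nodes) is used only by "ATGGGAGAC"; the node for "ATGGGA" still has the child "A", so pruning stops there.
Nodes removed: 3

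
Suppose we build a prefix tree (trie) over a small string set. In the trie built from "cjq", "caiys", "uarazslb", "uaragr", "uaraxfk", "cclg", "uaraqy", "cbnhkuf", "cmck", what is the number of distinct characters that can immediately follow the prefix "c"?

5

Follow the path "c" to its node, then look at its outgoing edges.
Distinct next characters after "c": a, b, c, j, m.
That node has 5 child edges.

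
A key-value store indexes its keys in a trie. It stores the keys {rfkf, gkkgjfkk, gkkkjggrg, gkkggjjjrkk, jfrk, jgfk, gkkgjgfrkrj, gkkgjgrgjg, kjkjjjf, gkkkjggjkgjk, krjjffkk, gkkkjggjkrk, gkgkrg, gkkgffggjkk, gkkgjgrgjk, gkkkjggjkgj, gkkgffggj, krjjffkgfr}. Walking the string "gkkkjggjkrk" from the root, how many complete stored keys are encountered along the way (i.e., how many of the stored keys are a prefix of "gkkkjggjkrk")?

Traverse "gkkkjggjkrk" character by character; count nodes along the way that are marked as word ends.
Prefixes of the query that are stored words: "gkkkjggjkrk"
Count: 1

1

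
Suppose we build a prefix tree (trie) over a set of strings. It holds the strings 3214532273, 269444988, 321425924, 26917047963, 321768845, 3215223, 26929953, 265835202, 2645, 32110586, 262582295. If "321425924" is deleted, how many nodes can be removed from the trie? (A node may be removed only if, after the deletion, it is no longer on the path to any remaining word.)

5

After clearing the end-marker at "321425924", prune upward until reaching a node still needed by another word.
The suffix "25924" (5 nodes) is used only by "321425924"; the node for "3214" still has the child "5", so pruning stops there.
Nodes removed: 5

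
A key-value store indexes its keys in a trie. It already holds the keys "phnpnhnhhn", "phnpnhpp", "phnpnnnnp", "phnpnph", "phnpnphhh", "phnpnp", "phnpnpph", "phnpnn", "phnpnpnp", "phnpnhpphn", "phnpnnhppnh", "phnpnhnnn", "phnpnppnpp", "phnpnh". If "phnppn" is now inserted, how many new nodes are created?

2

"phnp" is already a path in the trie; the remaining "pn" must be added.
Each of the 2 remaining characters creates one node.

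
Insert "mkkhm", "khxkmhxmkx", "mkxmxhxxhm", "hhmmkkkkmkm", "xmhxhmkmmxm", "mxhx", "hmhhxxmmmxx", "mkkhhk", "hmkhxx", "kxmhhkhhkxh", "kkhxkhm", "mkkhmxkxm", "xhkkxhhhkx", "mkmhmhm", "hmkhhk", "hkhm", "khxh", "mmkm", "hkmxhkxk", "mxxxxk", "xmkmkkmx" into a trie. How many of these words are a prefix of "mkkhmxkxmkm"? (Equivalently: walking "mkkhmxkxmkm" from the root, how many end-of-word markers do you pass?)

2

Traverse "mkkhmxkxmkm" character by character; count nodes along the way that are marked as word ends.
Prefixes of the query that are stored words: "mkkhm", "mkkhmxkxm"
Count: 2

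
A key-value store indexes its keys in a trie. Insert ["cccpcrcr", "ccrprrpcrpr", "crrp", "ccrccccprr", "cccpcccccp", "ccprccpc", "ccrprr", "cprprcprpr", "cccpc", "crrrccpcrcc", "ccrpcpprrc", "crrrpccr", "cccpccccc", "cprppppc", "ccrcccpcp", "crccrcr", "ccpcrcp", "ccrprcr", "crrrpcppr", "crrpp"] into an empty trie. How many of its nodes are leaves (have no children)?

Leaves are exactly the stored words that no other stored word extends.
Those words: "cccpcccccp", "cccpcrcr", "ccpcrcp", "ccprccpc", "ccrccccprr", "ccrcccpcp", "ccrpcpprrc", "ccrprcr", "ccrprrpcrpr", "cprppppc", "cprprcprpr", "crccrcr", "crrpp", "crrrccpcrcc", "crrrpccr", "crrrpcppr"
Leaf count: 16

16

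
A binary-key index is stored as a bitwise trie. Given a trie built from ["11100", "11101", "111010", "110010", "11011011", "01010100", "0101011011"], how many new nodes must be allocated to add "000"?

Walking "000" from the root, the first 1 characters ("0") follow existing edges; "0" is the first miss.
New nodes needed: |"000"| − 1 = 3 − 1 = 2.

2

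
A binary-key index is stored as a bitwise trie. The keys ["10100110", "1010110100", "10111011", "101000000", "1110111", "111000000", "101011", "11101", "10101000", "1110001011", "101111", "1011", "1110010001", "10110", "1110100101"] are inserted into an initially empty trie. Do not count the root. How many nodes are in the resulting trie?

Count nodes per top-level branch (shared prefixes stored once):
  '1'-branch (101000000, 10100110, 10101000, 101011, 1010110100, 1011, 10110, 10111011, 101111, 111000000, 1110001011, 1110010001, 11101, 1110100101, 1110111): 53 nodes
Sum: 53

53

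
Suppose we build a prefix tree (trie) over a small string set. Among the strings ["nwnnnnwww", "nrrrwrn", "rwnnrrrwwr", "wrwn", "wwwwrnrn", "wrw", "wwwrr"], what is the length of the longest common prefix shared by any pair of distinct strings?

Look for the deepest trie node that still has at least two words in its subtree.
e.g. "wrw" and "wrwn" share the prefix "wrw" of length 3; no pair shares a longer one.
Longest shared-prefix length: 3

3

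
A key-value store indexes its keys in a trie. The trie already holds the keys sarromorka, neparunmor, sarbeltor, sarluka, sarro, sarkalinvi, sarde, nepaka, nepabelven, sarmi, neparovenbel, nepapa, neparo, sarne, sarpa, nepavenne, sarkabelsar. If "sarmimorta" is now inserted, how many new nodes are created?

"sarmi" is already a path in the trie; the remaining "morta" must be added.
So 10 − 5 = 5 new nodes.

5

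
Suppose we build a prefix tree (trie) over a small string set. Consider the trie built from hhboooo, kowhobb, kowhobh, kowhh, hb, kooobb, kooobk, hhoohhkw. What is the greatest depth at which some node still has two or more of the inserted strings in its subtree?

6

The deepest shared node is where two words last agree before diverging.
e.g. "kowhobb" and "kowhobh" share the prefix "kowhob" of length 6; no pair shares a longer one.
Longest shared-prefix length: 6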